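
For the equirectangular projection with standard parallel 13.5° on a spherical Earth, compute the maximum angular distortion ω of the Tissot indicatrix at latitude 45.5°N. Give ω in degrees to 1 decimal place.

In the equirectangular projection with standard parallel φ₀ = 13.5° (x = Rλ cos φ₀, y = Rφ), meridians are true-scale (h = 1) and the parallel scale is k = cos φ₀ / cos φ.
At 45.5°: h = 1.000, k = 1.387; principal scales a = 1.387, b = 1.000.
sin(ω/2) = (a − b)/(a + b) = 0.3873/2.387 = 0.1622, so ω = 2 arcsin(0.1622) ≈ 18.7°.

18.7°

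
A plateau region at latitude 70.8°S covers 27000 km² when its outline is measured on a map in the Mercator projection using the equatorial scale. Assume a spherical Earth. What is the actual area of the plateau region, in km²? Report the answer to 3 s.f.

2920 km²

Mercator is conformal, so the point scale is isotropic: h = k = sec φ = 1/cos φ.
Areal scale = k² = sec²φ = 1/cos²(70.8°) = 1/0.3289² = 9.246.
True area = apparent / (areal scale) = 27000 / 9.246 ≈ 2920 km².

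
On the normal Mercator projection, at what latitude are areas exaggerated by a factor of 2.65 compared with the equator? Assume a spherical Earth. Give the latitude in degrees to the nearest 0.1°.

Mercator areal scale is sec²φ.
sec²φ = 2.65  ⇒  cos²φ = 0.3774  ⇒  cos φ = 0.6143.
φ = arccos(0.6143) ≈ 52.1°.

52.1°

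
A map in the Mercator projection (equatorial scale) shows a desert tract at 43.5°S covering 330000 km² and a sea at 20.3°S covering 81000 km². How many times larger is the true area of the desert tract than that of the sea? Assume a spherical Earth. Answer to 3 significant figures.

2.44

Mercator's areal exaggeration is sec²φ; hence true area = (apparent area) · cos²φ.
True area of desert tract: 330000 × cos²(43.5°) = 330000 × 0.5262 = 173600 km².
True area of sea: 81000 × cos²(20.3°) = 81000 × 0.8796 = 71250 km².
Ratio = 173600 / 71250 ≈ 2.44.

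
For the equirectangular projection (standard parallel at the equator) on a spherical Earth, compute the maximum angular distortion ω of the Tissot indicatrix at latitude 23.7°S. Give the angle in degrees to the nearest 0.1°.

5.0°

In the plate carrée (x = Rλ, y = Rφ), meridians are true-scale (h = 1) and parallels are stretched by k = sec φ.
At 23.7°: h = 1.000, k = 1.092; principal scales a = 1.092, b = 1.000.
sin(ω/2) = (a − b)/(a + b) = 0.09211/2.092 = 0.04403, so ω = 2 arcsin(0.04403) ≈ 5.0°.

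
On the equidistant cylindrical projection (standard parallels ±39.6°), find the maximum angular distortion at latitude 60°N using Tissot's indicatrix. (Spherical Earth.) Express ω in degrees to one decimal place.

24.6°

The equidistant cylindrical projection with φ₀ = 39.6° has h = 1 (meridians true) and k = cos φ₀ / cos φ along parallels.
At 60°: h = 1.000, k = 1.541; principal scales a = 1.541, b = 1.000.
sin(ω/2) = (a − b)/(a + b) = 0.5410/2.541 = 0.2129, so ω = 2 arcsin(0.2129) ≈ 24.6°.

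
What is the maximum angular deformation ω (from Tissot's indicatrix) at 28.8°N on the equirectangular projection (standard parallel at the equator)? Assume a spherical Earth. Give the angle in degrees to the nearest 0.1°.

7.6°

Plate carrée maps x = Rλ, y = Rφ. The meridian scale is h = 1 and the parallel scale is k = 1/cos φ = sec φ.
At 28.8°: h = 1.000, k = 1.141; principal scales a = 1.141, b = 1.000.
sin(ω/2) = (a − b)/(a + b) = 0.1412/2.141 = 0.06592, so ω = 2 arcsin(0.06592) ≈ 7.6°.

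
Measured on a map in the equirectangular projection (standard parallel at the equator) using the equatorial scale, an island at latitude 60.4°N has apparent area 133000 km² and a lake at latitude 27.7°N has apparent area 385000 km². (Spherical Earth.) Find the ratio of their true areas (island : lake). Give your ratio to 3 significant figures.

On the plate carrée, areal scale = h·k = 1 × sec φ, so true area = apparent × cos φ.
True area of island: 133000 × cos(60.4°) = 133000 × 0.4939 = 65690 km².
True area of lake: 385000 × cos(27.7°) = 385000 × 0.8854 = 340900 km².
Ratio = 65690 / 340900 ≈ 0.193.

0.193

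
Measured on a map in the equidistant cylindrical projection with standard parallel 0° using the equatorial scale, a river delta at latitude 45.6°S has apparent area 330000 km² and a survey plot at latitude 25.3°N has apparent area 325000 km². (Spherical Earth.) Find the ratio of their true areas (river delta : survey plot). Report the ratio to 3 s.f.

Plate carrée has h = 1 and k = sec φ, giving areal scale sec φ; true area = (apparent area) · cos φ.
True area of river delta: 330000 × cos(45.6°) = 330000 × 0.6997 = 230900 km².
True area of survey plot: 325000 × cos(25.3°) = 325000 × 0.9041 = 293800 km².
Ratio = 230900 / 293800 ≈ 0.786.

0.786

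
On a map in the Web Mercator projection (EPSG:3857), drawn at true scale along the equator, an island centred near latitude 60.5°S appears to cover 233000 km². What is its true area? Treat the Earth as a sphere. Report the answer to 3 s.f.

56500 km²

Mercator is conformal, so the point scale is isotropic: h = k = sec φ = 1/cos φ.
Areal scale = k² = sec²φ = 1/cos²(60.5°) = 1/0.4924² = 4.124.
True area = apparent / (areal scale) = 233000 / 4.124 ≈ 56500 km².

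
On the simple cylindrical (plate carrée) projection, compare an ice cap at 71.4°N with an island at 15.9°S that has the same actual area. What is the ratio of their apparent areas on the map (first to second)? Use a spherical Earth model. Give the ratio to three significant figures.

3.02

For the equirectangular projection with φ₀ = 0 (plate carrée), h = 1 along meridians and k = sec φ along parallels.
Areal scale at 71.4°: h·k = 1.000 × 3.135 = 3.135.
Areal scale at 15.9°: h·k = 1.000 × 1.040 = 1.040.
Ratio = 3.135/1.040 ≈ 3.02.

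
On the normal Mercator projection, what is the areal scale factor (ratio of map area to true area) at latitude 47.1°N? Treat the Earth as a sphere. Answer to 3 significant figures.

2.16

Mercator is conformal, so the point scale is isotropic: h = k = sec φ = 1/cos φ.
Areal scale = k² = sec²φ = 1/cos²(47.1°) = 1/0.6807² = 2.158.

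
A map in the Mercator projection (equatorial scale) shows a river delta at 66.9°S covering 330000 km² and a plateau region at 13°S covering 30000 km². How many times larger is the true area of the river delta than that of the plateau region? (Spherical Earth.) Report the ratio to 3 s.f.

1.78

On Mercator the areal scale is sec²φ, so true area = apparent × cos²φ.
True area of river delta: 330000 × cos²(66.9°) = 330000 × 0.1539 = 50800 km².
True area of plateau region: 30000 × cos²(13°) = 30000 × 0.9494 = 28480 km².
Ratio = 50800 / 28480 ≈ 1.78.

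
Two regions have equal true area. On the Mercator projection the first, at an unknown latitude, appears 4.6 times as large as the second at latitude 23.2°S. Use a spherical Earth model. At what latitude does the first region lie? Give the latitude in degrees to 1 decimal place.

For equal true areas on Mercator, apparent areas scale as sec²φ, so the ratio is cos²φ₂ / cos²φ₁.
cos²φ₂ / cos²φ₁ = 4.6  ⇒  cos φ₁ = cos 23.2° / √4.6 = 0.9191/2.145 = 0.4285.
φ₁ = arccos(0.4285) ≈ 64.6°.

64.6°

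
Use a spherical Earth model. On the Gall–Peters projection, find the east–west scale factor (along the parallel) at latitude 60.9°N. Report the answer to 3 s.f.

The Gall–Peters projection is cylindrical equal-area with φ₀ = 45°. For cylindrical equal-area with standard parallel φ₀, h = cos φ / cos φ₀ and k = cos φ₀ / cos φ, so h·k = 1.
k = cos 45° / cos 60.9° = 0.7071/0.4863 = 1.454.

1.45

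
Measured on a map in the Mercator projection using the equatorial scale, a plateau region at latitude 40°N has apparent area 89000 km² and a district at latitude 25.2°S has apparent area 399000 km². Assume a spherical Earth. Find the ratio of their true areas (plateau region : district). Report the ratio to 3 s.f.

0.160

Since Mercator area scale is 1/cos²φ, the true area equals the apparent area multiplied by cos²φ.
True area of plateau region: 89000 × cos²(40°) = 89000 × 0.5868 = 52230 km².
True area of district: 399000 × cos²(25.2°) = 399000 × 0.8187 = 326700 km².
Ratio = 52230 / 326700 ≈ 0.160.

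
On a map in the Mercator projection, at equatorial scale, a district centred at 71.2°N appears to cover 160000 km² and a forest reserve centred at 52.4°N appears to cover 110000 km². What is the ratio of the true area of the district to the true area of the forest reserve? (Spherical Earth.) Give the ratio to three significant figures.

On Mercator the areal scale is sec²φ, so true area = apparent × cos²φ.
True area of district: 160000 × cos²(71.2°) = 160000 × 0.1039 = 16620 km².
True area of forest reserve: 110000 × cos²(52.4°) = 110000 × 0.3723 = 40950 km².
Ratio = 16620 / 40950 ≈ 0.406.

0.406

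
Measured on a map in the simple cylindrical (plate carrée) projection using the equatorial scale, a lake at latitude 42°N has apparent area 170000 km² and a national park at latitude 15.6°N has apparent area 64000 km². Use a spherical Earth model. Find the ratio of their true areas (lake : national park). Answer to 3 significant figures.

Plate carrée has h = 1 and k = sec φ, giving areal scale sec φ; true area = (apparent area) · cos φ.
True area of lake: 170000 × cos(42°) = 170000 × 0.7431 = 126300 km².
True area of national park: 64000 × cos(15.6°) = 64000 × 0.9632 = 61640 km².
Ratio = 126300 / 61640 ≈ 2.05.

2.05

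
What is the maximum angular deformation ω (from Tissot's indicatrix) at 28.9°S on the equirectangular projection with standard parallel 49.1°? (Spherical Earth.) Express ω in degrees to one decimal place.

With standard parallel φ₀ = 49.1°, the equirectangular projection gives x = Rλ cos φ₀, y = Rφ, so h = 1 and k = cos 49.1° / cos φ.
At 28.9°: h = 1.000, k = 0.7479; principal scales a = 1.000, b = 0.7479.
sin(ω/2) = (a − b)/(a + b) = 0.2521/1.748 = 0.1442, so ω = 2 arcsin(0.1442) ≈ 16.6°.

16.6°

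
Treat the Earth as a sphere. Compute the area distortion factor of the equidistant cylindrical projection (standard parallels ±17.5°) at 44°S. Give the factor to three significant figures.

The equidistant cylindrical projection with φ₀ = 17.5° has h = 1 (meridians true) and k = cos φ₀ / cos φ along parallels.
Areal scale = h·k = 1 × cos φ₀ / cos φ; at 44°, h = 1.000, k = 1.326, so h·k = 1.326.

1.33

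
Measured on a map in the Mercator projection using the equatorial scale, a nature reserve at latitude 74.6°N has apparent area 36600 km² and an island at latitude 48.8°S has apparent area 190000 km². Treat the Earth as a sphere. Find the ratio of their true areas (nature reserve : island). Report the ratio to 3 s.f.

On Mercator the areal scale is sec²φ, so true area = apparent × cos²φ.
True area of nature reserve: 36600 × cos²(74.6°) = 36600 × 0.07052 = 2581 km².
True area of island: 190000 × cos²(48.8°) = 190000 × 0.4339 = 82440 km².
Ratio = 2581 / 82440 ≈ 0.0313.

0.0313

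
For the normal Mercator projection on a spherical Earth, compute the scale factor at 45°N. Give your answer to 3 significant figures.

The Mercator projection is conformal; its linear scale factor is the same in every direction and equals sec φ = 1/cos φ.
k = 1/cos 45° = 1/0.7071 = 1.414.

1.41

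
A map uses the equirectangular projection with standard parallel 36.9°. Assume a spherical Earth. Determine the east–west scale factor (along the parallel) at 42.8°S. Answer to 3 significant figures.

1.09

In the equirectangular projection with standard parallel φ₀ = 36.9° (x = Rλ cos φ₀, y = Rφ), meridians are true-scale (h = 1) and the parallel scale is k = cos φ₀ / cos φ.
k = cos 36.9° / cos 42.8° = 0.7997/0.7337 = 1.090.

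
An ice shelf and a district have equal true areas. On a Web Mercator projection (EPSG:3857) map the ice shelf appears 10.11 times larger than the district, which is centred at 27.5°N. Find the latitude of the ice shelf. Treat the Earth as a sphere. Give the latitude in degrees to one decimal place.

73.8°

For equal true areas on Mercator, apparent areas scale as sec²φ, so the ratio is cos²φ₂ / cos²φ₁.
cos²φ₂ / cos²φ₁ = 10.11  ⇒  cos φ₁ = cos 27.5° / √10.11 = 0.8870/3.180 = 0.2790.
φ₁ = arccos(0.2790) ≈ 73.8°.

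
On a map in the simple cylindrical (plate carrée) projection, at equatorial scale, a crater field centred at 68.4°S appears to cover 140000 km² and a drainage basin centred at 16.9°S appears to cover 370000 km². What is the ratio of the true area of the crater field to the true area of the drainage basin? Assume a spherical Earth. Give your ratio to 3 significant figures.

On the plate carrée, areal scale = h·k = 1 × sec φ, so true area = apparent × cos φ.
True area of crater field: 140000 × cos(68.4°) = 140000 × 0.3681 = 51540 km².
True area of drainage basin: 370000 × cos(16.9°) = 370000 × 0.9568 = 354000 km².
Ratio = 51540 / 354000 ≈ 0.146.

0.146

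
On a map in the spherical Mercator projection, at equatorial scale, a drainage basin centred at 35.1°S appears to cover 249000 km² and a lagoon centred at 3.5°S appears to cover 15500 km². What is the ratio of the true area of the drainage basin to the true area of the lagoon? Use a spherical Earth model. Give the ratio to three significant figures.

10.8

Since Mercator area scale is 1/cos²φ, the true area equals the apparent area multiplied by cos²φ.
True area of drainage basin: 249000 × cos²(35.1°) = 249000 × 0.6694 = 166700 km².
True area of lagoon: 15500 × cos²(3.5°) = 15500 × 0.9963 = 15440 km².
Ratio = 166700 / 15440 ≈ 10.8.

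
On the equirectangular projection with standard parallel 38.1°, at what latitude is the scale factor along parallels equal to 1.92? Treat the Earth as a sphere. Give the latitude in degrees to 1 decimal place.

The equidistant cylindrical projection with φ₀ = 38.1° has h = 1 (meridians true) and k = cos φ₀ / cos φ along parallels.
k = cos φ₀ / cos φ = 1.92  ⇒  cos φ = cos 38.1° / 1.92 = 0.4099.
φ = arccos(0.4099) ≈ 65.8°.

65.8°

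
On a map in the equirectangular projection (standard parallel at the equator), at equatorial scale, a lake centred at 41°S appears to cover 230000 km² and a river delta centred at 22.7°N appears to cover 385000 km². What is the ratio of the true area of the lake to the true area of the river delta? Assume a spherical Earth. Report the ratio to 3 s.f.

0.489

Plate carrée has h = 1 and k = sec φ, giving areal scale sec φ; true area = (apparent area) · cos φ.
True area of lake: 230000 × cos(41°) = 230000 × 0.7547 = 173600 km².
True area of river delta: 385000 × cos(22.7°) = 385000 × 0.9225 = 355200 km².
Ratio = 173600 / 355200 ≈ 0.489.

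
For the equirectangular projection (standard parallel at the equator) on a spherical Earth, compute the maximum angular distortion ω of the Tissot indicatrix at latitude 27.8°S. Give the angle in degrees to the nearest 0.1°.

7.0°

For the equirectangular projection with φ₀ = 0 (plate carrée), h = 1 along meridians and k = sec φ along parallels.
At 27.8°: h = 1.000, k = 1.130; principal scales a = 1.130, b = 1.000.
sin(ω/2) = (a − b)/(a + b) = 0.1305/2.130 = 0.06124, so ω = 2 arcsin(0.06124) ≈ 7.0°.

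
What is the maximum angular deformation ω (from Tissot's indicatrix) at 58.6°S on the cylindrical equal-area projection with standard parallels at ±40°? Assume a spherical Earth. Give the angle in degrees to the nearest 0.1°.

43.1°

Cylindrical equal-area (φ₀ = 40°): h = cos φ / cos 40° along meridians, k = cos 40° / cos φ along parallels; h·k = 1.
At 58.6°: h = 0.6801, k = 1.470; principal scales a = 1.470, b = 0.6801.
sin(ω/2) = (a − b)/(a + b) = 0.7902/2.150 = 0.3674, so ω = 2 arcsin(0.3674) ≈ 43.1°.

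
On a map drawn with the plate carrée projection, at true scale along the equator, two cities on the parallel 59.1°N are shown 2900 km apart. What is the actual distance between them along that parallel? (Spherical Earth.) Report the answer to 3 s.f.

1490 km

For the equirectangular projection with φ₀ = 0 (plate carrée), h = 1 along meridians and k = sec φ along parallels.
Along the parallel at 59.1°, map distances are exaggerated by k = sec 59.1° = 1.947.
True distance = 2900 / 1.947 = 2900 × cos 59.1° ≈ 1490 km.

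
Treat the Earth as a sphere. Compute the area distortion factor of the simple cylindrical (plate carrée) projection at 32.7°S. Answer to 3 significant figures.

1.19

In the plate carrée (x = Rλ, y = Rφ), meridians are true-scale (h = 1) and parallels are stretched by k = sec φ.
Areal scale = h·k = 1 × sec φ; at 32.7°, h = 1.000, k = 1.188, so h·k = 1.188.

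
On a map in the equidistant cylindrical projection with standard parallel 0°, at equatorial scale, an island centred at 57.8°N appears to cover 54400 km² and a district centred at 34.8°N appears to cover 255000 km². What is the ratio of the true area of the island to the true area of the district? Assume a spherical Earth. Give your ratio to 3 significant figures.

On the plate carrée, areal scale = h·k = 1 × sec φ, so true area = apparent × cos φ.
True area of island: 54400 × cos(57.8°) = 54400 × 0.5329 = 28990 km².
True area of district: 255000 × cos(34.8°) = 255000 × 0.8211 = 209400 km².
Ratio = 28990 / 209400 ≈ 0.138.

0.138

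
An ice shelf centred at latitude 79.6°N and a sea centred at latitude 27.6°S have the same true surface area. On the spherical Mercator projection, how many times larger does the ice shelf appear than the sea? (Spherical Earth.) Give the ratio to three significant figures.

On Mercator, area is exaggerated by sec²φ = 1/cos²φ.
At 79.6°: sec²(79.6°) = 1/0.1805² = 30.69.
At 27.6°: sec²(27.6°) = 1/0.8862² = 1.273.
Ratio = 30.69/1.273 = cos²(27.6°)/cos²(79.6°) ≈ 24.1.

24.1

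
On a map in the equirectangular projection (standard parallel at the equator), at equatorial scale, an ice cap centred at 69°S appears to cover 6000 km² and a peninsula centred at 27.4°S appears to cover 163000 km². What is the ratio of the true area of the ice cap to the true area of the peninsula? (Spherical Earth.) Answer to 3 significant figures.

Plate carrée has h = 1 and k = sec φ, giving areal scale sec φ; true area = (apparent area) · cos φ.
True area of ice cap: 6000 × cos(69°) = 6000 × 0.3584 = 2150 km².
True area of peninsula: 163000 × cos(27.4°) = 163000 × 0.8878 = 144700 km².
Ratio = 2150 / 144700 ≈ 0.0149.

0.0149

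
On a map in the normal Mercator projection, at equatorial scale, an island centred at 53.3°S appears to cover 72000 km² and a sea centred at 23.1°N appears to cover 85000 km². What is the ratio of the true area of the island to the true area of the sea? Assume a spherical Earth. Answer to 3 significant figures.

Since Mercator area scale is 1/cos²φ, the true area equals the apparent area multiplied by cos²φ.
True area of island: 72000 × cos²(53.3°) = 72000 × 0.3572 = 25720 km².
True area of sea: 85000 × cos²(23.1°) = 85000 × 0.8461 = 71920 km².
Ratio = 25720 / 71920 ≈ 0.358.

0.358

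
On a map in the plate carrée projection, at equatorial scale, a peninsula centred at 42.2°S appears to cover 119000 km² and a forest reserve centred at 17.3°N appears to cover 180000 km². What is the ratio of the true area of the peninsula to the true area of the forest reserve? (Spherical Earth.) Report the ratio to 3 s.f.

Plate carrée has h = 1 and k = sec φ, giving areal scale sec φ; true area = (apparent area) · cos φ.
True area of peninsula: 119000 × cos(42.2°) = 119000 × 0.7408 = 88160 km².
True area of forest reserve: 180000 × cos(17.3°) = 180000 × 0.9548 = 171900 km².
Ratio = 88160 / 171900 ≈ 0.513.

0.513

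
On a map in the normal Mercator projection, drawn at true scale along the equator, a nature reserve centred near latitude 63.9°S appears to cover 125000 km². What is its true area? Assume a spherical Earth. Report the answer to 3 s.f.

24200 km²

Mercator is conformal, so the point scale is isotropic: h = k = sec φ = 1/cos φ.
Areal scale = k² = sec²φ = 1/cos²(63.9°) = 1/0.4399² = 5.167.
True area = apparent / (areal scale) = 125000 / 5.167 ≈ 24200 km².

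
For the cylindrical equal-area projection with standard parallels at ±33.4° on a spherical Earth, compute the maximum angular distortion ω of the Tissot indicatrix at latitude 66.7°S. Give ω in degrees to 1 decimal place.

Cylindrical equal-area (φ₀ = 33.4°): h = cos φ / cos 33.4° along meridians, k = cos 33.4° / cos φ along parallels; h·k = 1.
At 66.7°: h = 0.4738, k = 2.111; principal scales a = 2.111, b = 0.4738.
sin(ω/2) = (a − b)/(a + b) = 1.637/2.584 = 0.6333, so ω = 2 arcsin(0.6333) ≈ 78.6°.

78.6°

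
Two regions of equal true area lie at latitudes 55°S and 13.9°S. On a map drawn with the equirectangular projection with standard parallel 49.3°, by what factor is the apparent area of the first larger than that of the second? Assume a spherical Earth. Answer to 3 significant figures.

The equidistant cylindrical projection with φ₀ = 49.3° has h = 1 (meridians true) and k = cos φ₀ / cos φ along parallels.
Areal scale at 55°: h·k = 1.000 × 1.137 = 1.137.
Areal scale at 13.9°: h·k = 1.000 × 0.6718 = 0.6718.
Ratio = 1.137/0.6718 ≈ 1.69.

1.69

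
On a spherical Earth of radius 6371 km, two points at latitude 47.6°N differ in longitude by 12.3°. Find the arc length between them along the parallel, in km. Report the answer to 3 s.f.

922 km

Arc length along a parallel = R cos φ · Δλ (with Δλ in radians).
= 6371 × cos 47.6° × (12.3° × π/180) = 6371 × 0.6743 × 0.2147 ≈ 922 km.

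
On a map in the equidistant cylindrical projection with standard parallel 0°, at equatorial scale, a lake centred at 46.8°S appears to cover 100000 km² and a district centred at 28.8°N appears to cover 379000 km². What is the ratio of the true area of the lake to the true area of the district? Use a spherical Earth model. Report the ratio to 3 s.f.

0.206

On the plate carrée, areal scale = h·k = 1 × sec φ, so true area = apparent × cos φ.
True area of lake: 100000 × cos(46.8°) = 100000 × 0.6845 = 68450 km².
True area of district: 379000 × cos(28.8°) = 379000 × 0.8763 = 332100 km².
Ratio = 68450 / 332100 ≈ 0.206.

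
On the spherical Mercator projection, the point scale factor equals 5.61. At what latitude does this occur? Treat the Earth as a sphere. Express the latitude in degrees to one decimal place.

79.7°

Mercator scale is k = sec φ = 1/cos φ.
1/cos φ = 5.61  ⇒  cos φ = 0.1783  ⇒  φ = arccos(0.1783) ≈ 79.7°.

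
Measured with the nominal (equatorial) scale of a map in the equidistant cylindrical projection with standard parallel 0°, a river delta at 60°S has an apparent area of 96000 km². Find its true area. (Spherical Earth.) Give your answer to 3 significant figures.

48000 km²

Plate carrée maps x = Rλ, y = Rφ. The meridian scale is h = 1 and the parallel scale is k = 1/cos φ = sec φ.
Areal scale = h·k = 1 × sec φ; at 60°, h = 1.000, k = 2.000, so h·k = 2.000.
True area = apparent / (areal scale) = 96000 / 2.000 ≈ 48000 km².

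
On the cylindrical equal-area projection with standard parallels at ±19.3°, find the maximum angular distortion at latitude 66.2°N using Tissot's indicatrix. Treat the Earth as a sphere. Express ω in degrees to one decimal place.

87.4°

Cylindrical equal-area (φ₀ = 19.3°): h = cos φ / cos 19.3° along meridians, k = cos 19.3° / cos φ along parallels; h·k = 1.
At 66.2°: h = 0.4276, k = 2.339; principal scales a = 2.339, b = 0.4276.
sin(ω/2) = (a − b)/(a + b) = 1.911/2.766 = 0.6909, so ω = 2 arcsin(0.6909) ≈ 87.4°.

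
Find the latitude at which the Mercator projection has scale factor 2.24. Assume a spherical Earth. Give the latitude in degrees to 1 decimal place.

63.5°

Mercator scale is k = sec φ = 1/cos φ.
1/cos φ = 2.24  ⇒  cos φ = 0.4464  ⇒  φ = arccos(0.4464) ≈ 63.5°.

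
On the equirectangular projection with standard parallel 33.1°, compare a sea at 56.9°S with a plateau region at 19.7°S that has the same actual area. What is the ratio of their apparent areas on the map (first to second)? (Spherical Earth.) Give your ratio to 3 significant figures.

With standard parallel φ₀ = 33.1°, the equirectangular projection gives x = Rλ cos φ₀, y = Rφ, so h = 1 and k = cos 33.1° / cos φ.
Areal scale at 56.9°: h·k = 1.000 × 1.534 = 1.534.
Areal scale at 19.7°: h·k = 1.000 × 0.8898 = 0.8898.
Ratio = 1.534/0.8898 ≈ 1.72.

1.72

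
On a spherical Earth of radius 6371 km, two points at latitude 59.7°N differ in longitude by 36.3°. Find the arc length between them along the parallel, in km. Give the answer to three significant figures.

2040 km

Arc length along a parallel = R cos φ · Δλ (with Δλ in radians).
= 6371 × cos 59.7° × (36.3° × π/180) = 6371 × 0.5045 × 0.6336 ≈ 2040 km.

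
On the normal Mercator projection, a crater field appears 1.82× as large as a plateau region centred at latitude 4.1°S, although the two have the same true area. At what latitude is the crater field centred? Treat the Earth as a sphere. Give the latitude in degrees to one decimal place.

42.3°

Mercator areal scale is sec²φ, so apparent-area ratio = sec²φ₁ / sec²φ₂ = cos²φ₂ / cos²φ₁.
cos²φ₂ / cos²φ₁ = 1.82  ⇒  cos φ₁ = cos 4.1° / √1.82 = 0.9974/1.349 = 0.7394.
φ₁ = arccos(0.7394) ≈ 42.3°.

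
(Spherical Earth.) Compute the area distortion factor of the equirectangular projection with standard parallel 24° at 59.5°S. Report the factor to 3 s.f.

1.80

In the equirectangular projection with standard parallel φ₀ = 24° (x = Rλ cos φ₀, y = Rφ), meridians are true-scale (h = 1) and the parallel scale is k = cos φ₀ / cos φ.
Areal scale = h·k = 1 × cos φ₀ / cos φ; at 59.5°, h = 1.000, k = 1.800, so h·k = 1.800.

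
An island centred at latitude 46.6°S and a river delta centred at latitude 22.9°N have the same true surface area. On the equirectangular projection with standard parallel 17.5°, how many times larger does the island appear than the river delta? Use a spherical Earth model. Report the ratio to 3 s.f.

1.34

In the equirectangular projection with standard parallel φ₀ = 17.5° (x = Rλ cos φ₀, y = Rφ), meridians are true-scale (h = 1) and the parallel scale is k = cos φ₀ / cos φ.
Areal scale at 46.6°: h·k = 1.000 × 1.388 = 1.388.
Areal scale at 22.9°: h·k = 1.000 × 1.035 = 1.035.
Ratio = 1.388/1.035 ≈ 1.34.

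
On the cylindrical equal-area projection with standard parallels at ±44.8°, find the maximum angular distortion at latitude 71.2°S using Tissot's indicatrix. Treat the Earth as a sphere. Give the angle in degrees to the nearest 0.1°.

82.3°

A cylindrical equal-area projection with standard parallel φ₀ has meridian scale h = cos φ / cos φ₀ and parallel scale k = cos φ₀ / cos φ (so areas are preserved, h·k = 1).
At 71.2°: h = 0.4542, k = 2.202; principal scales a = 2.202, b = 0.4542.
sin(ω/2) = (a − b)/(a + b) = 1.748/2.656 = 0.6580, so ω = 2 arcsin(0.6580) ≈ 82.3°.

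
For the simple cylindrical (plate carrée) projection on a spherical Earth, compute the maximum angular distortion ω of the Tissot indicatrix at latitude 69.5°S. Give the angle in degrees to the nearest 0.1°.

In the plate carrée (x = Rλ, y = Rφ), meridians are true-scale (h = 1) and parallels are stretched by k = sec φ.
At 69.5°: h = 1.000, k = 2.855; principal scales a = 2.855, b = 1.000.
sin(ω/2) = (a − b)/(a + b) = 1.855/3.855 = 0.4813, so ω = 2 arcsin(0.4813) ≈ 57.5°.

57.5°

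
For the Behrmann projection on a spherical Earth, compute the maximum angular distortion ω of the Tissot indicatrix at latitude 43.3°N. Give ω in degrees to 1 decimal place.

The Behrmann projection is cylindrical equal-area with φ₀ = 30°. For cylindrical equal-area with standard parallel φ₀, h = cos φ / cos φ₀ and k = cos φ₀ / cos φ, so h·k = 1.
At 43.3°: h = 0.8404, k = 1.190; principal scales a = 1.190, b = 0.8404.
sin(ω/2) = (a − b)/(a + b) = 0.3496/2.030 = 0.1722, so ω = 2 arcsin(0.1722) ≈ 19.8°.

19.8°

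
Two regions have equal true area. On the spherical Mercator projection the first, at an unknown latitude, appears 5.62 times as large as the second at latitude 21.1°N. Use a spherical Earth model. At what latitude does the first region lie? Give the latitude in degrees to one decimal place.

On Mercator, (apparent₁)/(apparent₂) = sec²φ₁ / sec²φ₂ when true areas are equal.
cos²φ₂ / cos²φ₁ = 5.62  ⇒  cos φ₁ = cos 21.1° / √5.62 = 0.9330/2.371 = 0.3935.
φ₁ = arccos(0.3935) ≈ 66.8°.

66.8°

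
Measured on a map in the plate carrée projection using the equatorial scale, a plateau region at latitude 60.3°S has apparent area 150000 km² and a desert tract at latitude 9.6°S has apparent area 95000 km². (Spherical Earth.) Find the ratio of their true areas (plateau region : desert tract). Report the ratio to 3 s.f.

Plate carrée has h = 1 and k = sec φ, giving areal scale sec φ; true area = (apparent area) · cos φ.
True area of plateau region: 150000 × cos(60.3°) = 150000 × 0.4955 = 74320 km².
True area of desert tract: 95000 × cos(9.6°) = 95000 × 0.9860 = 93670 km².
Ratio = 74320 / 93670 ≈ 0.793.

0.793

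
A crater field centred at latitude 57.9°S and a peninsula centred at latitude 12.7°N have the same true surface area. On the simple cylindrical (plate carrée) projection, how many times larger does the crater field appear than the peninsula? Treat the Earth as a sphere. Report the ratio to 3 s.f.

In the plate carrée (x = Rλ, y = Rφ), meridians are true-scale (h = 1) and parallels are stretched by k = sec φ.
Areal scale at 57.9°: h·k = 1.000 × 1.882 = 1.882.
Areal scale at 12.7°: h·k = 1.000 × 1.025 = 1.025.
Ratio = 1.882/1.025 ≈ 1.84.

1.84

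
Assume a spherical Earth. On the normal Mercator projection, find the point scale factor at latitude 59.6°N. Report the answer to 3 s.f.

1.98

For Mercator, h = k = sec φ (a conformal cylindrical projection has a single point scale, 1/cos φ).
k = 1/cos 59.6° = 1/0.5060 = 1.976.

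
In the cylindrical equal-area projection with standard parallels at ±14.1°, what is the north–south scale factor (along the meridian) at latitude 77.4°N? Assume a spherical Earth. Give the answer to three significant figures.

A cylindrical equal-area projection with standard parallel φ₀ has meridian scale h = cos φ / cos φ₀ and parallel scale k = cos φ₀ / cos φ (so areas are preserved, h·k = 1).
h = cos 77.4° / cos 14.1° = 0.2181/0.9699 = 0.2249.

0.225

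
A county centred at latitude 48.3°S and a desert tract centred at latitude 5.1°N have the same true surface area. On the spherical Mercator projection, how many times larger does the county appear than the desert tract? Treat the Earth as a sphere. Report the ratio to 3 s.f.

Mercator areal scale is sec²φ.
At 48.3°: sec²(48.3°) = 1/0.6652² = 2.260.
At 5.1°: sec²(5.1°) = 1/0.9960² = 1.008.
Ratio = 2.260/1.008 = cos²(5.1°)/cos²(48.3°) ≈ 2.24.

2.24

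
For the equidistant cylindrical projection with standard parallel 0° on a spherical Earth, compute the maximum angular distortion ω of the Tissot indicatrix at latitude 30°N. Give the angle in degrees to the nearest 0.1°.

8.2°

In the plate carrée (x = Rλ, y = Rφ), meridians are true-scale (h = 1) and parallels are stretched by k = sec φ.
At 30°: h = 1.000, k = 1.155; principal scales a = 1.155, b = 1.000.
sin(ω/2) = (a − b)/(a + b) = 0.1547/2.155 = 0.07180, so ω = 2 arcsin(0.07180) ≈ 8.2°.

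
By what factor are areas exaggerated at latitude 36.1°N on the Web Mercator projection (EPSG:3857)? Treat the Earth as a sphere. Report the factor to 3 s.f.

Mercator is conformal, so the point scale is isotropic: h = k = sec φ = 1/cos φ.
Areal scale = k² = sec²φ = 1/cos²(36.1°) = 1/0.8080² = 1.532.

1.53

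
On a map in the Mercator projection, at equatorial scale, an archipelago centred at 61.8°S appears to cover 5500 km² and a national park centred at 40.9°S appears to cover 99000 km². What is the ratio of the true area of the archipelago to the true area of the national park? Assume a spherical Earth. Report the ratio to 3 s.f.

0.0217

Since Mercator area scale is 1/cos²φ, the true area equals the apparent area multiplied by cos²φ.
True area of archipelago: 5500 × cos²(61.8°) = 5500 × 0.2233 = 1228 km².
True area of national park: 99000 × cos²(40.9°) = 99000 × 0.5713 = 56560 km².
Ratio = 1228 / 56560 ≈ 0.0217.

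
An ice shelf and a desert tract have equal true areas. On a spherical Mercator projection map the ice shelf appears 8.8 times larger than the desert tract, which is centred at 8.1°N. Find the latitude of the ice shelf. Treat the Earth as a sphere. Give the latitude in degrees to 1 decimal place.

70.5°

On Mercator, (apparent₁)/(apparent₂) = sec²φ₁ / sec²φ₂ when true areas are equal.
cos²φ₂ / cos²φ₁ = 8.8  ⇒  cos φ₁ = cos 8.1° / √8.8 = 0.9900/2.966 = 0.3337.
φ₁ = arccos(0.3337) ≈ 70.5°.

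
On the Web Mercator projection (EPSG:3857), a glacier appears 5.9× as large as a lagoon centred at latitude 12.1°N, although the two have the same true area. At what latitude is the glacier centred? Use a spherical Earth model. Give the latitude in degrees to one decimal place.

66.3°

On Mercator, (apparent₁)/(apparent₂) = sec²φ₁ / sec²φ₂ when true areas are equal.
cos²φ₂ / cos²φ₁ = 5.9  ⇒  cos φ₁ = cos 12.1° / √5.9 = 0.9778/2.429 = 0.4025.
φ₁ = arccos(0.4025) ≈ 66.3°.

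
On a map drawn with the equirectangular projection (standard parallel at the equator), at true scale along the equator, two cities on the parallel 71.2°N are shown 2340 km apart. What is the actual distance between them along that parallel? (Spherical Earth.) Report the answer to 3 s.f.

754 km

Plate carrée maps x = Rλ, y = Rφ. The meridian scale is h = 1 and the parallel scale is k = 1/cos φ = sec φ.
Along the parallel at 71.2°, map distances are exaggerated by k = sec 71.2° = 3.103.
True distance = 2340 / 3.103 = 2340 × cos 71.2° ≈ 754 km.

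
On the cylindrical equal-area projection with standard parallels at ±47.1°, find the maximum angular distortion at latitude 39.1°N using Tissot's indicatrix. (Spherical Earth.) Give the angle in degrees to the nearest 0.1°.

For cylindrical equal-area with standard parallel φ₀, h = cos φ / cos φ₀ and k = cos φ₀ / cos φ, so h·k = 1.
At 39.1°: h = 1.140, k = 0.8772; principal scales a = 1.140, b = 0.8772.
sin(ω/2) = (a − b)/(a + b) = 0.2629/2.017 = 0.1303, so ω = 2 arcsin(0.1303) ≈ 15.0°.

15.0°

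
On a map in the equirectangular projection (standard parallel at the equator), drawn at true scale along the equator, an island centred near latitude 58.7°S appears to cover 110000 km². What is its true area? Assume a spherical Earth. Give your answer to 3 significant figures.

57100 km²

For the equirectangular projection with φ₀ = 0 (plate carrée), h = 1 along meridians and k = sec φ along parallels.
Areal scale = h·k = 1 × sec φ; at 58.7°, h = 1.000, k = 1.925, so h·k = 1.925.
True area = apparent / (areal scale) = 110000 / 1.925 ≈ 57100 km².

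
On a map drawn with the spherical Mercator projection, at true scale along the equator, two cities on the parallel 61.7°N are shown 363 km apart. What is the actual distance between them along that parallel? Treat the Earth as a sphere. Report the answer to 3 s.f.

The Mercator projection is conformal; its linear scale factor is the same in every direction and equals sec φ = 1/cos φ.
Along the parallel at 61.7°, map distances are exaggerated by k = sec 61.7° = 2.109.
True distance = 363 / 2.109 = 363 × cos 61.7° ≈ 172 km.

172 km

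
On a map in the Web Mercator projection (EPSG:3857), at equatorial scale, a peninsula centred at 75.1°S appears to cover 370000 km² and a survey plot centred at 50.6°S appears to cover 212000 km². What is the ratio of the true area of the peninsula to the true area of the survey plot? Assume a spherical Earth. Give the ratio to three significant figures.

Since Mercator area scale is 1/cos²φ, the true area equals the apparent area multiplied by cos²φ.
True area of peninsula: 370000 × cos²(75.1°) = 370000 × 0.06612 = 24460 km².
True area of survey plot: 212000 × cos²(50.6°) = 212000 × 0.4029 = 85410 km².
Ratio = 24460 / 85410 ≈ 0.286.

0.286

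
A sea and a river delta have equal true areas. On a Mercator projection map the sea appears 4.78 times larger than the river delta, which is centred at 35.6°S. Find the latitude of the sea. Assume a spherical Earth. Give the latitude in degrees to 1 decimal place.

68.2°

On Mercator, (apparent₁)/(apparent₂) = sec²φ₁ / sec²φ₂ when true areas are equal.
cos²φ₂ / cos²φ₁ = 4.78  ⇒  cos φ₁ = cos 35.6° / √4.78 = 0.8131/2.186 = 0.3719.
φ₁ = arccos(0.3719) ≈ 68.2°.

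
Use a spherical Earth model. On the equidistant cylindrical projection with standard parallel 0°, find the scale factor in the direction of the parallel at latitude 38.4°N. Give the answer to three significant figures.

Plate carrée maps x = Rλ, y = Rφ. The meridian scale is h = 1 and the parallel scale is k = 1/cos φ = sec φ.
k = 1/cos 38.4° = 1/0.7837 = 1.276.

1.28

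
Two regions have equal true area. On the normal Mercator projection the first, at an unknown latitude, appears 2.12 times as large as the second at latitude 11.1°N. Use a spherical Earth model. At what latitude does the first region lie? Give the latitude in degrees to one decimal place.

For equal true areas on Mercator, apparent areas scale as sec²φ, so the ratio is cos²φ₂ / cos²φ₁.
cos²φ₂ / cos²φ₁ = 2.12  ⇒  cos φ₁ = cos 11.1° / √2.12 = 0.9813/1.456 = 0.6740.
φ₁ = arccos(0.6740) ≈ 47.6°.

47.6°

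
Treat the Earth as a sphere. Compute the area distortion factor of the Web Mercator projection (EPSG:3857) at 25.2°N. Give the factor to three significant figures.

Mercator is conformal, so the point scale is isotropic: h = k = sec φ = 1/cos φ.
Areal scale = k² = sec²φ = 1/cos²(25.2°) = 1/0.9048² = 1.221.

1.22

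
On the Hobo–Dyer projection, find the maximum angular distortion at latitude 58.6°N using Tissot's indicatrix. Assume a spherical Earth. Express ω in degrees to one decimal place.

Hobo–Dyer is a cylindrical equal-area projection with standard parallels at ±37.5°. Cylindrical equal-area (φ₀ = 37.5°): h = cos φ / cos 37.5° along meridians, k = cos 37.5° / cos φ along parallels; h·k = 1.
At 58.6°: h = 0.6567, k = 1.523; principal scales a = 1.523, b = 0.6567.
sin(ω/2) = (a − b)/(a + b) = 0.8660/2.179 = 0.3974, so ω = 2 arcsin(0.3974) ≈ 46.8°.

46.8°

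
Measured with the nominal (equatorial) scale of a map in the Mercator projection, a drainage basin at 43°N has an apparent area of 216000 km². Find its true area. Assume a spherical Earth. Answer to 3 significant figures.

For Mercator, h = k = sec φ (a conformal cylindrical projection has a single point scale, 1/cos φ).
Areal scale = k² = sec²φ = 1/cos²(43°) = 1/0.7314² = 1.870.
True area = apparent / (areal scale) = 216000 / 1.870 ≈ 116000 km².

116000 km²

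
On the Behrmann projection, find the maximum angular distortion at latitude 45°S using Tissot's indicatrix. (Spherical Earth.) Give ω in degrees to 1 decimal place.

The Behrmann projection is cylindrical equal-area with φ₀ = 30°. For cylindrical equal-area with standard parallel φ₀, h = cos φ / cos φ₀ and k = cos φ₀ / cos φ, so h·k = 1.
At 45°: h = 0.8165, k = 1.225; principal scales a = 1.225, b = 0.8165.
sin(ω/2) = (a − b)/(a + b) = 0.4082/2.041 = 0.2000, so ω = 2 arcsin(0.2000) ≈ 23.1°.

23.1°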